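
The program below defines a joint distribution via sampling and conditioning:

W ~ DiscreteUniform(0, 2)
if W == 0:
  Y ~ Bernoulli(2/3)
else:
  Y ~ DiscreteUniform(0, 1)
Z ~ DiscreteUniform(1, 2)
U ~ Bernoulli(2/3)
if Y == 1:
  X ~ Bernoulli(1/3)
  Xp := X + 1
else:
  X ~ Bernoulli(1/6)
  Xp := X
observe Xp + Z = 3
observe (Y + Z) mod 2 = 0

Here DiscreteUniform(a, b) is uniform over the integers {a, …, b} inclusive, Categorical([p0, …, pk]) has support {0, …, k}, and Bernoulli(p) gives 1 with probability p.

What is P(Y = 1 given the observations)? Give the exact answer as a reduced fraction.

P(Y = 1 | obs) = 5/7

Enumerate traces; 12 have nonzero weight after conditioning:
  (W=0, Y=0, Z=2, U=0, X=1) weight 1/324
  (W=0, Y=0, Z=2, U=1, X=1) weight 1/162
  (W=0, Y=1, Z=1, U=0, X=1) weight 1/81
  (W=0, Y=1, Z=1, U=1, X=1) weight 2/81
  (W=1, Y=0, Z=2, U=0, X=1) weight 1/216
  (W=1, Y=0, Z=2, U=1, X=1) weight 1/108
  (W=1, Y=1, Z=1, U=0, X=1) weight 1/108
  (W=1, Y=1, Z=1, U=1, X=1) weight 1/54
  … 4 more
Group by Y:
  weight(Y=0) = 1/27
  weight(Y=1) = 5/54
Total weight = 1/27 + 5/54 = 7/54
P(Y=0 | obs) = 1/27 / 7/54 = 2/7
P(Y=1 | obs) = 5/54 / 7/54 = 5/7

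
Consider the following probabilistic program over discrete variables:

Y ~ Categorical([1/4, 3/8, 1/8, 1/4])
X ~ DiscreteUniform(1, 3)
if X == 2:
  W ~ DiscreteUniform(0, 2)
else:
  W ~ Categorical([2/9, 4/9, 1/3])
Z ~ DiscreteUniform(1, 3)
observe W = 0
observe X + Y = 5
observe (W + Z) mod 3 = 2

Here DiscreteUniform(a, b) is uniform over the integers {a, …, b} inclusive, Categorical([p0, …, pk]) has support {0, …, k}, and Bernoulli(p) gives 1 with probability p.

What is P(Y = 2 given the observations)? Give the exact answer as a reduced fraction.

Enumerate traces; 2 have nonzero weight after conditioning:
  (Y=2, X=3, W=0, Z=2) weight 1/324
  (Y=3, X=2, W=0, Z=2) weight 1/108
Group by Y:
  weight(Y=2) = 1/324
  weight(Y=3) = 1/108
Total weight = 1/324 + 1/108 = 1/81
P(Y=2 | obs) = 1/324 / 1/81 = 1/4
P(Y=3 | obs) = 1/108 / 1/81 = 3/4

P(Y = 2 | obs) = 1/4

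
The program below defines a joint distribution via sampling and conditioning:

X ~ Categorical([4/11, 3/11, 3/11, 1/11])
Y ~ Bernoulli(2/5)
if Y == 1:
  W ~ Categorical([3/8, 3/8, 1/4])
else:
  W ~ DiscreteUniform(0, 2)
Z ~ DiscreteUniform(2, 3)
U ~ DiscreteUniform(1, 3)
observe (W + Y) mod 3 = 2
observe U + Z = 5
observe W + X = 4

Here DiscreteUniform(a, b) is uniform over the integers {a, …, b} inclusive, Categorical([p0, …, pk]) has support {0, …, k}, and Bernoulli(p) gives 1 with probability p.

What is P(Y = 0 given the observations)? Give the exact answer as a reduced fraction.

P(Y = 0 | obs) = 4/5

Enumerate traces; 4 have nonzero weight after conditioning:
  (X=2, Y=0, W=2, Z=2, U=3) weight 1/110
  (X=2, Y=0, W=2, Z=3, U=2) weight 1/110
  (X=3, Y=1, W=1, Z=2, U=3) weight 1/440
  (X=3, Y=1, W=1, Z=3, U=2) weight 1/440
Group by Y:
  weight(Y=0) = 1/55
  weight(Y=1) = 1/220
Total weight = 1/55 + 1/220 = 1/44
P(Y=0 | obs) = 1/55 / 1/44 = 4/5
P(Y=1 | obs) = 1/220 / 1/44 = 1/5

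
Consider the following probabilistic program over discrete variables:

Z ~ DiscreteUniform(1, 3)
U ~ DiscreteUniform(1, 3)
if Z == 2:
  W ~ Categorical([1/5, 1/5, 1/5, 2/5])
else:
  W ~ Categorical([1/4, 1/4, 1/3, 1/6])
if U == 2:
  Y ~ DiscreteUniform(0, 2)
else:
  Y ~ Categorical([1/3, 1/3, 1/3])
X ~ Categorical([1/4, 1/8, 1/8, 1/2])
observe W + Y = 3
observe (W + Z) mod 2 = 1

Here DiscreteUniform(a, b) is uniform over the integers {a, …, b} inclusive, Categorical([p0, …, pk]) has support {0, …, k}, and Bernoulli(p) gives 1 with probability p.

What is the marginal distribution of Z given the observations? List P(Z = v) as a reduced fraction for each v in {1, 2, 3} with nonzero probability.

P(Z=1) = 5/19, P(Z=2) = 9/19, P(Z=3) = 5/19

Enumerate traces; 48 have nonzero weight after conditioning:
  (Z=1, U=1, W=2, Y=1, X=0) weight 1/324
  (Z=1, U=1, W=2, Y=1, X=1) weight 1/648
  (Z=1, U=1, W=2, Y=1, X=2) weight 1/648
  (Z=1, U=1, W=2, Y=1, X=3) weight 1/162
  (Z=1, U=2, W=2, Y=1, X=0) weight 1/324
  (Z=1, U=2, W=2, Y=1, X=1) weight 1/648
  (Z=1, U=2, W=2, Y=1, X=2) weight 1/648
  (Z=1, U=2, W=2, Y=1, X=3) weight 1/162
  (Z=2, U=1, W=1, Y=2, X=0) weight 1/540
  (Z=3, U=1, W=2, Y=1, X=0) weight 1/324
  … 38 more
Group by Z:
  weight(Z=1) = 1/27
  weight(Z=2) = 1/15
  weight(Z=3) = 1/27
Total weight = 1/27 + 1/15 + 1/27 = 19/135
P(Z=1 | obs) = 1/27 / 19/135 = 5/19
P(Z=2 | obs) = 1/15 / 19/135 = 9/19
P(Z=3 | obs) = 1/27 / 19/135 = 5/19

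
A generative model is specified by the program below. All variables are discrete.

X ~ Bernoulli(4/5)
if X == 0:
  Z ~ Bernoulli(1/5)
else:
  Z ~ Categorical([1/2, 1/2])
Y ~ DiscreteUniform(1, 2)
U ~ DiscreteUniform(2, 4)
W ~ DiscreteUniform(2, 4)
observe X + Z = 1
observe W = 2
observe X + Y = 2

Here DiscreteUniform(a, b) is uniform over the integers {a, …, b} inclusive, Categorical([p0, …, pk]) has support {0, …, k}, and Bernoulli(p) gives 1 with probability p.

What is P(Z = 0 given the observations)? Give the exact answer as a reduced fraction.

Enumerate traces; 6 have nonzero weight after conditioning:
  (X=0, Z=1, Y=2, U=2, W=2) weight 1/450
  (X=0, Z=1, Y=2, U=3, W=2) weight 1/450
  (X=0, Z=1, Y=2, U=4, W=2) weight 1/450
  (X=1, Z=0, Y=1, U=2, W=2) weight 1/45
  (X=1, Z=0, Y=1, U=3, W=2) weight 1/45
  (X=1, Z=0, Y=1, U=4, W=2) weight 1/45
Group by Z:
  weight(Z=0) = 1/15
  weight(Z=1) = 1/150
Total weight = 1/15 + 1/150 = 11/150
P(Z=0 | obs) = 1/15 / 11/150 = 10/11
P(Z=1 | obs) = 1/150 / 11/150 = 1/11

P(Z = 0 | obs) = 10/11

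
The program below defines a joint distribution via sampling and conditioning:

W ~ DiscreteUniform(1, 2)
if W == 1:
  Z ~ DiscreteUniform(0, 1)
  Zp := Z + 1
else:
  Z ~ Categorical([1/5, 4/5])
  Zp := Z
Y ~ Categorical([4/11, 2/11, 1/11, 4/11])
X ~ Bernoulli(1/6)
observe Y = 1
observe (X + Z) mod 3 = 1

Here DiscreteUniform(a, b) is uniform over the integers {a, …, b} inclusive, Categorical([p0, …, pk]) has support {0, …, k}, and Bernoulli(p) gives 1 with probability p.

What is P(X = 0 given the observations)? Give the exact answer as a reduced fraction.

Enumerate traces; 4 have nonzero weight after conditioning:
  (W=1, Z=0, Y=1, X=1) weight 1/132
  (W=1, Z=1, Y=1, X=0) weight 5/132
  (W=2, Z=0, Y=1, X=1) weight 1/330
  (W=2, Z=1, Y=1, X=0) weight 2/33
Group by X:
  weight(X=0) = 13/132
  weight(X=1) = 7/660
Total weight = 13/132 + 7/660 = 6/55
P(X=0 | obs) = 13/132 / 6/55 = 65/72
P(X=1 | obs) = 7/660 / 6/55 = 7/72

P(X = 0 | obs) = 65/72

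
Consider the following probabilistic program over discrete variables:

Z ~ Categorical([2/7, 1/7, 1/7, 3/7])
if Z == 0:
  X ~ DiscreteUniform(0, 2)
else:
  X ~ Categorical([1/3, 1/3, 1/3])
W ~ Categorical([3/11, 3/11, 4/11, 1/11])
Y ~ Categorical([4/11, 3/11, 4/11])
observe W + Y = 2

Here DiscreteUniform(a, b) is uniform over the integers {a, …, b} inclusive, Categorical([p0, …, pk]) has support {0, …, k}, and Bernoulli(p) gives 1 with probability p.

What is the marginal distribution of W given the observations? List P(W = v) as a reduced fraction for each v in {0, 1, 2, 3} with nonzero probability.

Enumerate traces; 36 have nonzero weight after conditioning:
  (Z=0, X=0, W=0, Y=2) weight 8/847
  (Z=0, X=0, W=1, Y=1) weight 6/847
  (Z=0, X=0, W=2, Y=0) weight 32/2541
  (Z=0, X=1, W=0, Y=2) weight 8/847
  (Z=0, X=1, W=1, Y=1) weight 6/847
  (Z=0, X=1, W=2, Y=0) weight 32/2541
  (Z=0, X=2, W=0, Y=2) weight 8/847
  (Z=0, X=2, W=1, Y=1) weight 6/847
  … 28 more
Group by W:
  weight(W=0) = 12/121
  weight(W=1) = 9/121
  weight(W=2) = 16/121
Total weight = 12/121 + 9/121 + 16/121 = 37/121
P(W=0 | obs) = 12/121 / 37/121 = 12/37
P(W=1 | obs) = 9/121 / 37/121 = 9/37
P(W=2 | obs) = 16/121 / 37/121 = 16/37

P(W=0) = 12/37, P(W=1) = 9/37, P(W=2) = 16/37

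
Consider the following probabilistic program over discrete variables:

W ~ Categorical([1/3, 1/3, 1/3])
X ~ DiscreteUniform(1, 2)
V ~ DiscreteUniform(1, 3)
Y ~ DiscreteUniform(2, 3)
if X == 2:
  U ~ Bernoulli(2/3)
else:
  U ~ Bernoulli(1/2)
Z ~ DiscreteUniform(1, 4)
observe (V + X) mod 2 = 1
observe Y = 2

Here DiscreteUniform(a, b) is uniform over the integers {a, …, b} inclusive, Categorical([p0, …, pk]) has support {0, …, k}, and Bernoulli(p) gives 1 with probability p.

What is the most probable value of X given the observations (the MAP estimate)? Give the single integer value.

Enumerate traces; 72 have nonzero weight after conditioning:
  (W=0, X=1, V=2, Y=2, U=0, Z=1) weight 1/288
  (W=0, X=1, V=2, Y=2, U=0, Z=2) weight 1/288
  (W=0, X=1, V=2, Y=2, U=0, Z=3) weight 1/288
  (W=0, X=1, V=2, Y=2, U=0, Z=4) weight 1/288
  (W=0, X=1, V=2, Y=2, U=1, Z=1) weight 1/288
  (W=0, X=1, V=2, Y=2, U=1, Z=2) weight 1/288
  (W=0, X=1, V=2, Y=2, U=1, Z=3) weight 1/288
  (W=0, X=1, V=2, Y=2, U=1, Z=4) weight 1/288
  (W=0, X=2, V=1, Y=2, U=0, Z=1) weight 1/432
  … 63 more
Group by X:
  weight(X=1) = 1/12
  weight(X=2) = 1/6
Total weight = 1/12 + 1/6 = 1/4
P(X=1 | obs) = 1/12 / 1/4 = 1/3
P(X=2 | obs) = 1/6 / 1/4 = 2/3
argmax = 2

argmax_v P(X = v | obs) = 2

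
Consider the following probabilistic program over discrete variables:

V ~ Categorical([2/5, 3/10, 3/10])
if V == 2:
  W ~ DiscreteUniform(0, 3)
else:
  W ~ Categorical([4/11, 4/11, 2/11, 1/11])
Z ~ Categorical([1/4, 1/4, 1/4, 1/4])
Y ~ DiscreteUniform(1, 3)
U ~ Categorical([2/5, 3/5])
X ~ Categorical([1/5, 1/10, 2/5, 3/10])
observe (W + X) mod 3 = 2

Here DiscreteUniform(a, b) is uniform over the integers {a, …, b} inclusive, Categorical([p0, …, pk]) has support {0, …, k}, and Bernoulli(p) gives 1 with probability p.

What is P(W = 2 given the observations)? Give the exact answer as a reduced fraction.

P(W = 2 | obs) = 445/1414

Enumerate traces; 360 have nonzero weight after conditioning:
  (V=0, W=0, Z=0, Y=1, U=0, X=2) weight 8/4125
  (V=0, W=0, Z=0, Y=1, U=1, X=2) weight 4/1375
  (V=0, W=0, Z=0, Y=2, U=0, X=2) weight 8/4125
  (V=0, W=0, Z=0, Y=2, U=1, X=2) weight 4/1375
  (V=0, W=0, Z=0, Y=3, U=0, X=2) weight 8/4125
  (V=0, W=0, Z=0, Y=3, U=1, X=2) weight 4/1375
  (V=0, W=0, Z=1, Y=1, U=0, X=2) weight 8/4125
  (V=0, W=0, Z=1, Y=1, U=1, X=2) weight 4/1375
  (V=0, W=1, Z=0, Y=1, U=0, X=1) weight 2/4125
  (V=0, W=2, Z=0, Y=1, U=0, X=0) weight 2/4125
  … 350 more
Group by W:
  weight(W=0) = 29/220
  weight(W=1) = 29/880
  weight(W=2) = 89/880
  weight(W=3) = 61/1100
Total weight = 29/220 + 29/880 + 89/880 + 61/1100 = 707/2200
P(W=0 | obs) = 29/220 / 707/2200 = 290/707
P(W=1 | obs) = 29/880 / 707/2200 = 145/1414
P(W=2 | obs) = 89/880 / 707/2200 = 445/1414
P(W=3 | obs) = 61/1100 / 707/2200 = 122/707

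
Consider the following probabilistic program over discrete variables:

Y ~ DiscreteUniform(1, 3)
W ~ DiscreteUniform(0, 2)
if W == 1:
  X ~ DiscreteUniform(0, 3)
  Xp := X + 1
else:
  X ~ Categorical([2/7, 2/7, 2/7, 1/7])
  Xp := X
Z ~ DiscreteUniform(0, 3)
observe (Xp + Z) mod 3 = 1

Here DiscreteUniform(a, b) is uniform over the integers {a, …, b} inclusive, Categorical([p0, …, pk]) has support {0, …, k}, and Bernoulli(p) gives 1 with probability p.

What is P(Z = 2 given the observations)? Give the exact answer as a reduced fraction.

P(Z = 2 | obs) = 23/114

Enumerate traces; 48 have nonzero weight after conditioning:
  (Y=1, W=0, X=0, Z=1) weight 1/126
  (Y=1, W=0, X=1, Z=0) weight 1/126
  (Y=1, W=0, X=1, Z=3) weight 1/126
  (Y=1, W=0, X=2, Z=2) weight 1/126
  (Y=1, W=0, X=3, Z=1) weight 1/252
  (Y=1, W=1, X=0, Z=0) weight 1/144
  (Y=1, W=1, X=0, Z=3) weight 1/144
  (Y=1, W=1, X=1, Z=2) weight 1/144
  … 40 more
Group by Z:
  weight(Z=0) = 5/56
  weight(Z=1) = 31/336
  weight(Z=2) = 23/336
  weight(Z=3) = 5/56
Total weight = 5/56 + 31/336 + 23/336 + 5/56 = 19/56
P(Z=0 | obs) = 5/56 / 19/56 = 5/19
P(Z=1 | obs) = 31/336 / 19/56 = 31/114
P(Z=2 | obs) = 23/336 / 19/56 = 23/114
P(Z=3 | obs) = 5/56 / 19/56 = 5/19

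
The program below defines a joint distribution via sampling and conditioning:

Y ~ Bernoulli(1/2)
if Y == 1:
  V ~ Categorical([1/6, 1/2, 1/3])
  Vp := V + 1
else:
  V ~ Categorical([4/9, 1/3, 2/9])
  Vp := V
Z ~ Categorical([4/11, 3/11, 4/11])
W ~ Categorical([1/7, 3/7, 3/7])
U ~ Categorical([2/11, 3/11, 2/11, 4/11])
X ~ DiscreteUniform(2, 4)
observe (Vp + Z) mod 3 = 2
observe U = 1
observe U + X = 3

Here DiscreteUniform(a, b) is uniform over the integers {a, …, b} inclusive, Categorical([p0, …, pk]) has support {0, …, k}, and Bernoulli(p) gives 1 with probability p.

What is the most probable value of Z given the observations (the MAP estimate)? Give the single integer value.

Enumerate traces; 18 have nonzero weight after conditioning:
  (Y=0, V=0, Z=2, W=0, U=1, X=2) weight 8/7623
  (Y=0, V=0, Z=2, W=1, U=1, X=2) weight 8/2541
  (Y=0, V=0, Z=2, W=2, U=1, X=2) weight 8/2541
  (Y=0, V=1, Z=1, W=0, U=1, X=2) weight 1/1694
  (Y=0, V=1, Z=1, W=1, U=1, X=2) weight 3/1694
  (Y=0, V=1, Z=1, W=2, U=1, X=2) weight 3/1694
  (Y=0, V=2, Z=0, W=0, U=1, X=2) weight 4/7623
  (Y=0, V=2, Z=0, W=1, U=1, X=2) weight 4/2541
  … 10 more
Group by Z:
  weight(Z=0) = 13/1089
  weight(Z=1) = 3/484
  weight(Z=2) = 14/1089
Total weight = 13/1089 + 3/484 + 14/1089 = 15/484
P(Z=0 | obs) = 13/1089 / 15/484 = 52/135
P(Z=1 | obs) = 3/484 / 15/484 = 1/5
P(Z=2 | obs) = 14/1089 / 15/484 = 56/135
argmax = 2

argmax_v P(Z = v | obs) = 2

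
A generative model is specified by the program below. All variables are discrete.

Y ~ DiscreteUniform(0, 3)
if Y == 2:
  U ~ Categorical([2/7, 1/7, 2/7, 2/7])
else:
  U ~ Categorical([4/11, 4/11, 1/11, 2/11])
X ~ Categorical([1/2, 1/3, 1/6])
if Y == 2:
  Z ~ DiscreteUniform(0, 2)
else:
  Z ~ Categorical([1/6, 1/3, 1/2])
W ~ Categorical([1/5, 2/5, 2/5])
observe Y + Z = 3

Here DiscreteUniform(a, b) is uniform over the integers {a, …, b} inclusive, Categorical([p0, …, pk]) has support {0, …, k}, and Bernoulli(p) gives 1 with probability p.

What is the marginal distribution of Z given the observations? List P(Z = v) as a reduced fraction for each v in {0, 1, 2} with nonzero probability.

P(Z=0) = 1/6, P(Z=1) = 1/3, P(Z=2) = 1/2

Enumerate traces; 108 have nonzero weight after conditioning:
  (Y=1, U=0, X=0, Z=2, W=0) weight 1/220
  (Y=1, U=0, X=0, Z=2, W=1) weight 1/110
  (Y=1, U=0, X=0, Z=2, W=2) weight 1/110
  (Y=1, U=0, X=1, Z=2, W=0) weight 1/330
  (Y=1, U=0, X=1, Z=2, W=1) weight 1/165
  (Y=1, U=0, X=1, Z=2, W=2) weight 1/165
  (Y=1, U=0, X=2, Z=2, W=0) weight 1/660
  (Y=1, U=0, X=2, Z=2, W=1) weight 1/330
  (Y=2, U=0, X=0, Z=1, W=0) weight 1/420
  (Y=3, U=0, X=0, Z=0, W=0) weight 1/660
  … 98 more
Group by Z:
  weight(Z=0) = 1/24
  weight(Z=1) = 1/12
  weight(Z=2) = 1/8
Total weight = 1/24 + 1/12 + 1/8 = 1/4
P(Z=0 | obs) = 1/24 / 1/4 = 1/6
P(Z=1 | obs) = 1/12 / 1/4 = 1/3
P(Z=2 | obs) = 1/8 / 1/4 = 1/2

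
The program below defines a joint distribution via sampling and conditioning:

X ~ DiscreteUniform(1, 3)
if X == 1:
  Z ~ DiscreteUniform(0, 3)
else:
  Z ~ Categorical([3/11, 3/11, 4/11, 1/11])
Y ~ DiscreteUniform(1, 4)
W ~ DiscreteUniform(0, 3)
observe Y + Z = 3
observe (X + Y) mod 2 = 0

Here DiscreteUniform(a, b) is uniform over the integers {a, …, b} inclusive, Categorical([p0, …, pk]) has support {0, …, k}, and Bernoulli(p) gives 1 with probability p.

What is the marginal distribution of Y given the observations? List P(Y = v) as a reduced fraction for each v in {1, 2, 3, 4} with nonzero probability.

P(Y=1) = 27/62, P(Y=2) = 6/31, P(Y=3) = 23/62

Enumerate traces; 20 have nonzero weight after conditioning:
  (X=1, Z=0, Y=3, W=0) weight 1/192
  (X=1, Z=0, Y=3, W=1) weight 1/192
  (X=1, Z=0, Y=3, W=2) weight 1/192
  (X=1, Z=0, Y=3, W=3) weight 1/192
  (X=1, Z=2, Y=1, W=0) weight 1/192
  (X=1, Z=2, Y=1, W=1) weight 1/192
  (X=1, Z=2, Y=1, W=2) weight 1/192
  (X=1, Z=2, Y=1, W=3) weight 1/192
  (X=2, Z=1, Y=2, W=0) weight 1/176
  … 11 more
Group by Y:
  weight(Y=1) = 9/176
  weight(Y=2) = 1/44
  weight(Y=3) = 23/528
Total weight = 9/176 + 1/44 + 23/528 = 31/264
P(Y=1 | obs) = 9/176 / 31/264 = 27/62
P(Y=2 | obs) = 1/44 / 31/264 = 6/31
P(Y=3 | obs) = 23/528 / 31/264 = 23/62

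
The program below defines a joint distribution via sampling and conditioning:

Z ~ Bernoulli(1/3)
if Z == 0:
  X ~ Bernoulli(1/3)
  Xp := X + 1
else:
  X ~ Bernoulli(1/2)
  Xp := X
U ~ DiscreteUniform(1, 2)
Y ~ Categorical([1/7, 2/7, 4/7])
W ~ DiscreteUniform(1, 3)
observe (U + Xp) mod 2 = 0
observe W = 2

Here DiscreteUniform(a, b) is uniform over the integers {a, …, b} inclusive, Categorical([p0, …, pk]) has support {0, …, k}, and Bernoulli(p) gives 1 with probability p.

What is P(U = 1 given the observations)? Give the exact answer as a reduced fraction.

P(U = 1 | obs) = 11/18

Enumerate traces; 12 have nonzero weight after conditioning:
  (Z=0, X=0, U=1, Y=0, W=2) weight 2/189
  (Z=0, X=0, U=1, Y=1, W=2) weight 4/189
  (Z=0, X=0, U=1, Y=2, W=2) weight 8/189
  (Z=0, X=1, U=2, Y=0, W=2) weight 1/189
  (Z=0, X=1, U=2, Y=1, W=2) weight 2/189
  (Z=0, X=1, U=2, Y=2, W=2) weight 4/189
  (Z=1, X=0, U=2, Y=0, W=2) weight 1/252
  (Z=1, X=0, U=2, Y=1, W=2) weight 1/126
  … 4 more
Group by U:
  weight(U=1) = 11/108
  weight(U=2) = 7/108
Total weight = 11/108 + 7/108 = 1/6
P(U=1 | obs) = 11/108 / 1/6 = 11/18
P(U=2 | obs) = 7/108 / 1/6 = 7/18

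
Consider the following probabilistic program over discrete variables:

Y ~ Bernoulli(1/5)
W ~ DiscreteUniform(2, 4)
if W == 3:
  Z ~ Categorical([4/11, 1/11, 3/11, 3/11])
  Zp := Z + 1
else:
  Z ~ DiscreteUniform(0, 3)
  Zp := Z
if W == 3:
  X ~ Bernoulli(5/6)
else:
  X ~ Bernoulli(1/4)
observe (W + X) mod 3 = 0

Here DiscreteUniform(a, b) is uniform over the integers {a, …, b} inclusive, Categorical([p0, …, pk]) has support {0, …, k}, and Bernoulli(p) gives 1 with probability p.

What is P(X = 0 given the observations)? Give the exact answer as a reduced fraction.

Enumerate traces; 16 have nonzero weight after conditioning:
  (Y=0, W=2, Z=0, X=1) weight 1/60
  (Y=0, W=2, Z=1, X=1) weight 1/60
  (Y=0, W=2, Z=2, X=1) weight 1/60
  (Y=0, W=2, Z=3, X=1) weight 1/60
  (Y=0, W=3, Z=0, X=0) weight 8/495
  (Y=0, W=3, Z=1, X=0) weight 2/495
  (Y=0, W=3, Z=2, X=0) weight 2/165
  (Y=0, W=3, Z=3, X=0) weight 2/165
  … 8 more
Group by X:
  weight(X=0) = 1/18
  weight(X=1) = 1/12
Total weight = 1/18 + 1/12 = 5/36
P(X=0 | obs) = 1/18 / 5/36 = 2/5
P(X=1 | obs) = 1/12 / 5/36 = 3/5

P(X = 0 | obs) = 2/5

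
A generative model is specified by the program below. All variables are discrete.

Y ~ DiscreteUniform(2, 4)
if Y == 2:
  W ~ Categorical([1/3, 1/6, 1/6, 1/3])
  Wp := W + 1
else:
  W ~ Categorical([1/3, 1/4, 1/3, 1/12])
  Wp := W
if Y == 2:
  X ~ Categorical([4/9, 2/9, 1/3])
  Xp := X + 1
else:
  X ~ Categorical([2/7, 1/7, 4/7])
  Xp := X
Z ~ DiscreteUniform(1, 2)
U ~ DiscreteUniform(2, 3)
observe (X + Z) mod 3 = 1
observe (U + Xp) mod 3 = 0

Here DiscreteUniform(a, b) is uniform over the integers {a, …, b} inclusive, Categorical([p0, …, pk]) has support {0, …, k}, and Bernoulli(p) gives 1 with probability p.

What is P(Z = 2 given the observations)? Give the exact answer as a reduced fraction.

Enumerate traces; 16 have nonzero weight after conditioning:
  (Y=2, W=0, X=0, Z=1, U=2) weight 1/81
  (Y=2, W=0, X=2, Z=2, U=3) weight 1/108
  (Y=2, W=1, X=0, Z=1, U=2) weight 1/162
  (Y=2, W=1, X=2, Z=2, U=3) weight 1/216
  (Y=2, W=2, X=0, Z=1, U=2) weight 1/162
  (Y=2, W=2, X=2, Z=2, U=3) weight 1/216
  (Y=2, W=3, X=0, Z=1, U=2) weight 1/81
  (Y=2, W=3, X=2, Z=2, U=3) weight 1/108
  … 8 more
Group by Z:
  weight(Z=1) = 16/189
  weight(Z=2) = 1/36
Total weight = 16/189 + 1/36 = 85/756
P(Z=1 | obs) = 16/189 / 85/756 = 64/85
P(Z=2 | obs) = 1/36 / 85/756 = 21/85

P(Z = 2 | obs) = 21/85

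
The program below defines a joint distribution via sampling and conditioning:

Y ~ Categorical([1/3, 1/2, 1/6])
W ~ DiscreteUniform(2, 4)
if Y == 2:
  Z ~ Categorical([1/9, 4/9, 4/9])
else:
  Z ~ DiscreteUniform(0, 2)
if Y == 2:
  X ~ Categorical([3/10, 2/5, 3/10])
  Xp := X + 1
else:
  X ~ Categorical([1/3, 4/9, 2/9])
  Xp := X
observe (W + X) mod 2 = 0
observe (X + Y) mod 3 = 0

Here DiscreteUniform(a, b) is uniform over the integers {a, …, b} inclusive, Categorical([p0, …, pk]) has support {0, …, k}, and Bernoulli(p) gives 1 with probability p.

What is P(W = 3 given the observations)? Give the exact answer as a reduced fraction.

Enumerate traces; 15 have nonzero weight after conditioning:
  (Y=0, W=2, Z=0, X=0) weight 1/81
  (Y=0, W=2, Z=1, X=0) weight 1/81
  (Y=0, W=2, Z=2, X=0) weight 1/81
  (Y=0, W=4, Z=0, X=0) weight 1/81
  (Y=0, W=4, Z=1, X=0) weight 1/81
  (Y=0, W=4, Z=2, X=0) weight 1/81
  (Y=1, W=2, Z=0, X=2) weight 1/81
  (Y=1, W=2, Z=1, X=2) weight 1/81
  (Y=2, W=3, Z=0, X=1) weight 1/405
  … 6 more
Group by W:
  weight(W=2) = 2/27
  weight(W=3) = 1/45
  weight(W=4) = 2/27
Total weight = 2/27 + 1/45 + 2/27 = 23/135
P(W=2 | obs) = 2/27 / 23/135 = 10/23
P(W=3 | obs) = 1/45 / 23/135 = 3/23
P(W=4 | obs) = 2/27 / 23/135 = 10/23

P(W = 3 | obs) = 3/23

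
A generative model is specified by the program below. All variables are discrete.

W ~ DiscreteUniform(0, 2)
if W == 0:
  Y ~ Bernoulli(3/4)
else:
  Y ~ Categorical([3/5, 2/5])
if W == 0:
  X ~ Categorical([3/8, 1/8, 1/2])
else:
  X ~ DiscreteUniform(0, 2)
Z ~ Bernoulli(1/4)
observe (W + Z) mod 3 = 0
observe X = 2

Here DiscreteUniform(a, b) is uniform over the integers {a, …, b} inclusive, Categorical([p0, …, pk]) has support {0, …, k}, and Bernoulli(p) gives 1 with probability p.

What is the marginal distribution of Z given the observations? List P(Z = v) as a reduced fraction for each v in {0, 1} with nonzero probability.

P(Z=0) = 9/11, P(Z=1) = 2/11

Enumerate traces; 4 have nonzero weight after conditioning:
  (W=0, Y=0, X=2, Z=0) weight 1/32
  (W=0, Y=1, X=2, Z=0) weight 3/32
  (W=2, Y=0, X=2, Z=1) weight 1/60
  (W=2, Y=1, X=2, Z=1) weight 1/90
Group by Z:
  weight(Z=0) = 1/8
  weight(Z=1) = 1/36
Total weight = 1/8 + 1/36 = 11/72
P(Z=0 | obs) = 1/8 / 11/72 = 9/11
P(Z=1 | obs) = 1/36 / 11/72 = 2/11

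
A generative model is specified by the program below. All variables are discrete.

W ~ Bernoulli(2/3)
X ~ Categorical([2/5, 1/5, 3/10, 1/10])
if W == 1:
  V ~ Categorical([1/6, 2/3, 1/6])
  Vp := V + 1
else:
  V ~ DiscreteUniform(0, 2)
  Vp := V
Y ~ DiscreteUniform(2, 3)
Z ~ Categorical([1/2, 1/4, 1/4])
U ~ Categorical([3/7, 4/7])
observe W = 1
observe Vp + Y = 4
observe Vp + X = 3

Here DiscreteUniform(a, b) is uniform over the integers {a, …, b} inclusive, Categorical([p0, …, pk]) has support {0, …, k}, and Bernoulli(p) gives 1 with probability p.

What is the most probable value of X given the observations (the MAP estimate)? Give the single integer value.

argmax_v P(X = v | obs) = 1

Enumerate traces; 12 have nonzero weight after conditioning:
  (W=1, X=1, V=1, Y=2, Z=0, U=0) weight 1/105
  (W=1, X=1, V=1, Y=2, Z=0, U=1) weight 4/315
  (W=1, X=1, V=1, Y=2, Z=1, U=0) weight 1/210
  (W=1, X=1, V=1, Y=2, Z=1, U=1) weight 2/315
  (W=1, X=1, V=1, Y=2, Z=2, U=0) weight 1/210
  (W=1, X=1, V=1, Y=2, Z=2, U=1) weight 2/315
  (W=1, X=2, V=0, Y=3, Z=0, U=0) weight 1/280
  (W=1, X=2, V=0, Y=3, Z=0, U=1) weight 1/210
  … 4 more
Group by X:
  weight(X=1) = 2/45
  weight(X=2) = 1/60
Total weight = 2/45 + 1/60 = 11/180
P(X=1 | obs) = 2/45 / 11/180 = 8/11
P(X=2 | obs) = 1/60 / 11/180 = 3/11
argmax = 1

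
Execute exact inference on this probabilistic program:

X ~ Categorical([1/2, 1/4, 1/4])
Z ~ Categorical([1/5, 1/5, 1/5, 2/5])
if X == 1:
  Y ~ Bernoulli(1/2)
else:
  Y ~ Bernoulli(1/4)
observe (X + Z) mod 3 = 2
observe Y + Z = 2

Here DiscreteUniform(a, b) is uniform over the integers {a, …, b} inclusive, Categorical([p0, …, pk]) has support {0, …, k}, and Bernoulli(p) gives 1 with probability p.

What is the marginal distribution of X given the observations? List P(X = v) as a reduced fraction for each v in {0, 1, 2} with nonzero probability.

P(X=0) = 3/4, P(X=1) = 1/4

Enumerate traces; 2 have nonzero weight after conditioning:
  (X=0, Z=2, Y=0) weight 3/40
  (X=1, Z=1, Y=1) weight 1/40
Group by X:
  weight(X=0) = 3/40
  weight(X=1) = 1/40
Total weight = 3/40 + 1/40 = 1/10
P(X=0 | obs) = 3/40 / 1/10 = 3/4
P(X=1 | obs) = 1/40 / 1/10 = 1/4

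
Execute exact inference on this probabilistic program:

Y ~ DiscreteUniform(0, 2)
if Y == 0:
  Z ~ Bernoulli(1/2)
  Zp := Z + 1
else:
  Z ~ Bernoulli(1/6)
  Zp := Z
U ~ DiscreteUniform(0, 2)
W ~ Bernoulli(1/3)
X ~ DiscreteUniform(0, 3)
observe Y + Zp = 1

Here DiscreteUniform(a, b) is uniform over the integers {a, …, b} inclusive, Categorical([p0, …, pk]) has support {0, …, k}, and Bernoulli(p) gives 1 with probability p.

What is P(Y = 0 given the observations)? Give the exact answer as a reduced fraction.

Enumerate traces; 48 have nonzero weight after conditioning:
  (Y=0, Z=0, U=0, W=0, X=0) weight 1/108
  (Y=0, Z=0, U=0, W=0, X=1) weight 1/108
  (Y=0, Z=0, U=0, W=0, X=2) weight 1/108
  (Y=0, Z=0, U=0, W=0, X=3) weight 1/108
  (Y=0, Z=0, U=0, W=1, X=0) weight 1/216
  (Y=0, Z=0, U=0, W=1, X=1) weight 1/216
  (Y=0, Z=0, U=0, W=1, X=2) weight 1/216
  (Y=0, Z=0, U=0, W=1, X=3) weight 1/216
  (Y=1, Z=0, U=0, W=0, X=0) weight 5/324
  … 39 more
Group by Y:
  weight(Y=0) = 1/6
  weight(Y=1) = 5/18
Total weight = 1/6 + 5/18 = 4/9
P(Y=0 | obs) = 1/6 / 4/9 = 3/8
P(Y=1 | obs) = 5/18 / 4/9 = 5/8

P(Y = 0 | obs) = 3/8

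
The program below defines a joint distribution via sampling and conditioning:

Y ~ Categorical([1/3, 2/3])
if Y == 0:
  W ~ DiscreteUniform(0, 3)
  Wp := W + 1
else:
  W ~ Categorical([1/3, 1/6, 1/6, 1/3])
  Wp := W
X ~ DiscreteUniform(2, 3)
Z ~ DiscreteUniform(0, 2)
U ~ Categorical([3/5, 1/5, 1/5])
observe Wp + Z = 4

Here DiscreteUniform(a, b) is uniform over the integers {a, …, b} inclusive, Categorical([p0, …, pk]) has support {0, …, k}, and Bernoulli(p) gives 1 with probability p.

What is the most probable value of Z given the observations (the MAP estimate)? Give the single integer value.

Enumerate traces; 30 have nonzero weight after conditioning:
  (Y=0, W=1, X=2, Z=2, U=0) weight 1/120
  (Y=0, W=1, X=2, Z=2, U=1) weight 1/360
  (Y=0, W=1, X=2, Z=2, U=2) weight 1/360
  (Y=0, W=1, X=3, Z=2, U=0) weight 1/120
  (Y=0, W=1, X=3, Z=2, U=1) weight 1/360
  (Y=0, W=1, X=3, Z=2, U=2) weight 1/360
  (Y=0, W=2, X=2, Z=1, U=0) weight 1/120
  (Y=0, W=2, X=2, Z=1, U=1) weight 1/360
  (Y=0, W=3, X=2, Z=0, U=0) weight 1/120
  … 21 more
Group by Z:
  weight(Z=0) = 1/36
  weight(Z=1) = 11/108
  weight(Z=2) = 7/108
Total weight = 1/36 + 11/108 + 7/108 = 7/36
P(Z=0 | obs) = 1/36 / 7/36 = 1/7
P(Z=1 | obs) = 11/108 / 7/36 = 11/21
P(Z=2 | obs) = 7/108 / 7/36 = 1/3
argmax = 1

argmax_v P(Z = v | obs) = 1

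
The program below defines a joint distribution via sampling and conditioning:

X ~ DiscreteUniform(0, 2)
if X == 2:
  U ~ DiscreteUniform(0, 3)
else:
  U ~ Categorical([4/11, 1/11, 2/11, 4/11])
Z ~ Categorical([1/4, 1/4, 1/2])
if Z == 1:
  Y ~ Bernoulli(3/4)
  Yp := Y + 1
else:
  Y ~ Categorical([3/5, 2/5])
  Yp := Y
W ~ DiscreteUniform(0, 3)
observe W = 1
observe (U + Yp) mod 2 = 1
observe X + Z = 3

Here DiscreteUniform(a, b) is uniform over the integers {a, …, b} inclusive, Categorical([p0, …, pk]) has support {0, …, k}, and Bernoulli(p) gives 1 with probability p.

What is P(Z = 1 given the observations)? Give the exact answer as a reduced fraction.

Enumerate traces; 8 have nonzero weight after conditioning:
  (X=1, U=0, Z=2, Y=1, W=1) weight 1/165
  (X=1, U=1, Z=2, Y=0, W=1) weight 1/440
  (X=1, U=2, Z=2, Y=1, W=1) weight 1/330
  (X=1, U=3, Z=2, Y=0, W=1) weight 1/110
  (X=2, U=0, Z=1, Y=0, W=1) weight 1/768
  (X=2, U=1, Z=1, Y=1, W=1) weight 1/256
  (X=2, U=2, Z=1, Y=0, W=1) weight 1/768
  (X=2, U=3, Z=1, Y=1, W=1) weight 1/256
Group by Z:
  weight(Z=1) = 1/96
  weight(Z=2) = 9/440
Total weight = 1/96 + 9/440 = 163/5280
P(Z=1 | obs) = 1/96 / 163/5280 = 55/163
P(Z=2 | obs) = 9/440 / 163/5280 = 108/163

P(Z = 1 | obs) = 55/163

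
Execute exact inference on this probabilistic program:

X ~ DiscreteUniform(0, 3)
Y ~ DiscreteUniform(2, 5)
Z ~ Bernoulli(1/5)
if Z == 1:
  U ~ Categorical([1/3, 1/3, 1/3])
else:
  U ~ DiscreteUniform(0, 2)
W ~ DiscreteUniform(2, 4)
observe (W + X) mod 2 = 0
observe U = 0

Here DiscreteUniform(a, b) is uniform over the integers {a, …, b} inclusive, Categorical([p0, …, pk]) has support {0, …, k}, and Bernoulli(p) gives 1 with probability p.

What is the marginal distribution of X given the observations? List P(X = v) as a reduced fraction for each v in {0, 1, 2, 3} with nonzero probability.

Enumerate traces; 48 have nonzero weight after conditioning:
  (X=0, Y=2, Z=0, U=0, W=2) weight 1/180
  (X=0, Y=2, Z=0, U=0, W=4) weight 1/180
  (X=0, Y=2, Z=1, U=0, W=2) weight 1/720
  (X=0, Y=2, Z=1, U=0, W=4) weight 1/720
  (X=0, Y=3, Z=0, U=0, W=2) weight 1/180
  (X=0, Y=3, Z=0, U=0, W=4) weight 1/180
  (X=0, Y=3, Z=1, U=0, W=2) weight 1/720
  (X=0, Y=3, Z=1, U=0, W=4) weight 1/720
  (X=1, Y=2, Z=0, U=0, W=3) weight 1/180
  (X=2, Y=2, Z=0, U=0, W=2) weight 1/180
  … 38 more
Group by X:
  weight(X=0) = 1/18
  weight(X=1) = 1/36
  weight(X=2) = 1/18
  weight(X=3) = 1/36
Total weight = 1/18 + 1/36 + 1/18 + 1/36 = 1/6
P(X=0 | obs) = 1/18 / 1/6 = 1/3
P(X=1 | obs) = 1/36 / 1/6 = 1/6
P(X=2 | obs) = 1/18 / 1/6 = 1/3
P(X=3 | obs) = 1/36 / 1/6 = 1/6

P(X=0) = 1/3, P(X=1) = 1/6, P(X=2) = 1/3, P(X=3) = 1/6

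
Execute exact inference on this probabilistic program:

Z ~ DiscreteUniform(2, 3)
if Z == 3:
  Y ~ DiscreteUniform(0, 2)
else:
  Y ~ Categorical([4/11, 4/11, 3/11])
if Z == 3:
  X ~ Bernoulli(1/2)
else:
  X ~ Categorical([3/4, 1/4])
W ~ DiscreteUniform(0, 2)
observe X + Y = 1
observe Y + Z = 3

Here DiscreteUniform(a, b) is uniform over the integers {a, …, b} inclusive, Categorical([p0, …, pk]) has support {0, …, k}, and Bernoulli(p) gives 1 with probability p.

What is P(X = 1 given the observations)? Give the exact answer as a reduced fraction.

Enumerate traces; 6 have nonzero weight after conditioning:
  (Z=2, Y=1, X=0, W=0) weight 1/22
  (Z=2, Y=1, X=0, W=1) weight 1/22
  (Z=2, Y=1, X=0, W=2) weight 1/22
  (Z=3, Y=0, X=1, W=0) weight 1/36
  (Z=3, Y=0, X=1, W=1) weight 1/36
  (Z=3, Y=0, X=1, W=2) weight 1/36
Group by X:
  weight(X=0) = 3/22
  weight(X=1) = 1/12
Total weight = 3/22 + 1/12 = 29/132
P(X=0 | obs) = 3/22 / 29/132 = 18/29
P(X=1 | obs) = 1/12 / 29/132 = 11/29

P(X = 1 | obs) = 11/29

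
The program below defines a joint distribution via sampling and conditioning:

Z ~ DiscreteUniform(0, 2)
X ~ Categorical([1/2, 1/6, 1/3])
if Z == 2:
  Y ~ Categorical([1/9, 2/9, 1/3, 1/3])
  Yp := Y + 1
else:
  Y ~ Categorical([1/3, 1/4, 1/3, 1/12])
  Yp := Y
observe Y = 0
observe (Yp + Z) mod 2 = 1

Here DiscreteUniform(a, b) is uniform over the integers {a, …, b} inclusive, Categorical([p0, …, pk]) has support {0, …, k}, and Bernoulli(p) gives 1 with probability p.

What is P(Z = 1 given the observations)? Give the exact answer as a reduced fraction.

P(Z = 1 | obs) = 3/4

Enumerate traces; 6 have nonzero weight after conditioning:
  (Z=1, X=0, Y=0) weight 1/18
  (Z=1, X=1, Y=0) weight 1/54
  (Z=1, X=2, Y=0) weight 1/27
  (Z=2, X=0, Y=0) weight 1/54
  (Z=2, X=1, Y=0) weight 1/162
  (Z=2, X=2, Y=0) weight 1/81
Group by Z:
  weight(Z=1) = 1/9
  weight(Z=2) = 1/27
Total weight = 1/9 + 1/27 = 4/27
P(Z=1 | obs) = 1/9 / 4/27 = 3/4
P(Z=2 | obs) = 1/27 / 4/27 = 1/4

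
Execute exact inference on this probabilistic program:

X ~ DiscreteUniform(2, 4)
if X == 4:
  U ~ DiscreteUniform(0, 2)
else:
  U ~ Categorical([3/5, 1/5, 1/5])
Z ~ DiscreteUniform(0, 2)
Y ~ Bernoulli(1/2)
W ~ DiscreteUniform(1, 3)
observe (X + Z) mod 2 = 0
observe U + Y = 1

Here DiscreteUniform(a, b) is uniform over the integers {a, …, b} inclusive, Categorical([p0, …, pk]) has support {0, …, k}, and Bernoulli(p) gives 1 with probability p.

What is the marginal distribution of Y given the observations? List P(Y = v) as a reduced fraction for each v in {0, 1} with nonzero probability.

Enumerate traces; 30 have nonzero weight after conditioning:
  (X=2, U=0, Z=0, Y=1, W=1) weight 1/90
  (X=2, U=0, Z=0, Y=1, W=2) weight 1/90
  (X=2, U=0, Z=0, Y=1, W=3) weight 1/90
  (X=2, U=0, Z=2, Y=1, W=1) weight 1/90
  (X=2, U=0, Z=2, Y=1, W=2) weight 1/90
  (X=2, U=0, Z=2, Y=1, W=3) weight 1/90
  (X=2, U=1, Z=0, Y=0, W=1) weight 1/270
  (X=2, U=1, Z=0, Y=0, W=2) weight 1/270
  … 22 more
Group by Y:
  weight(Y=0) = 19/270
  weight(Y=1) = 37/270
Total weight = 19/270 + 37/270 = 28/135
P(Y=0 | obs) = 19/270 / 28/135 = 19/56
P(Y=1 | obs) = 37/270 / 28/135 = 37/56

P(Y=0) = 19/56, P(Y=1) = 37/56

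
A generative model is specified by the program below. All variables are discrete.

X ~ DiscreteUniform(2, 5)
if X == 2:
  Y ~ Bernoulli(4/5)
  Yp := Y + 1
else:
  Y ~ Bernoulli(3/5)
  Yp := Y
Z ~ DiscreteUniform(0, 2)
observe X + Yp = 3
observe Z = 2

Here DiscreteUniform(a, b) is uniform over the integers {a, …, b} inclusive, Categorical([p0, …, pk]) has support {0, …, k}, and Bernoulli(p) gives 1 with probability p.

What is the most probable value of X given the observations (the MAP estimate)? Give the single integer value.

argmax_v P(X = v | obs) = 3

Enumerate traces; 2 have nonzero weight after conditioning:
  (X=2, Y=0, Z=2) weight 1/60
  (X=3, Y=0, Z=2) weight 1/30
Group by X:
  weight(X=2) = 1/60
  weight(X=3) = 1/30
Total weight = 1/60 + 1/30 = 1/20
P(X=2 | obs) = 1/60 / 1/20 = 1/3
P(X=3 | obs) = 1/30 / 1/20 = 2/3
argmax = 3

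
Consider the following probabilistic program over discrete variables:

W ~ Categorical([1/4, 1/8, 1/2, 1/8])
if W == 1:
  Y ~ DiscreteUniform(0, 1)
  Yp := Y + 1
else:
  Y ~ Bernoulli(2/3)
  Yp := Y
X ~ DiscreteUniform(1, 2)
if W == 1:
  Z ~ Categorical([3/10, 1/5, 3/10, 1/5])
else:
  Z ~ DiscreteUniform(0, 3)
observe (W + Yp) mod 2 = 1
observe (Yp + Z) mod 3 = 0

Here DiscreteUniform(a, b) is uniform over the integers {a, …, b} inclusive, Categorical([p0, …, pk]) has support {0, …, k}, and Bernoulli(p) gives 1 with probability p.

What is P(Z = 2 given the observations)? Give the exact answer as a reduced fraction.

P(Z = 2 | obs) = 15/19

Enumerate traces; 10 have nonzero weight after conditioning:
  (W=0, Y=1, X=1, Z=2) weight 1/48
  (W=0, Y=1, X=2, Z=2) weight 1/48
  (W=1, Y=1, X=1, Z=1) weight 1/160
  (W=1, Y=1, X=2, Z=1) weight 1/160
  (W=2, Y=1, X=1, Z=2) weight 1/24
  (W=2, Y=1, X=2, Z=2) weight 1/24
  (W=3, Y=0, X=1, Z=0) weight 1/192
  (W=3, Y=0, X=1, Z=3) weight 1/192
  … 2 more
Group by Z:
  weight(Z=0) = 1/96
  weight(Z=1) = 1/80
  weight(Z=2) = 1/8
  weight(Z=3) = 1/96
Total weight = 1/96 + 1/80 + 1/8 + 1/96 = 19/120
P(Z=0 | obs) = 1/96 / 19/120 = 5/76
P(Z=1 | obs) = 1/80 / 19/120 = 3/38
P(Z=2 | obs) = 1/8 / 19/120 = 15/19
P(Z=3 | obs) = 1/96 / 19/120 = 5/76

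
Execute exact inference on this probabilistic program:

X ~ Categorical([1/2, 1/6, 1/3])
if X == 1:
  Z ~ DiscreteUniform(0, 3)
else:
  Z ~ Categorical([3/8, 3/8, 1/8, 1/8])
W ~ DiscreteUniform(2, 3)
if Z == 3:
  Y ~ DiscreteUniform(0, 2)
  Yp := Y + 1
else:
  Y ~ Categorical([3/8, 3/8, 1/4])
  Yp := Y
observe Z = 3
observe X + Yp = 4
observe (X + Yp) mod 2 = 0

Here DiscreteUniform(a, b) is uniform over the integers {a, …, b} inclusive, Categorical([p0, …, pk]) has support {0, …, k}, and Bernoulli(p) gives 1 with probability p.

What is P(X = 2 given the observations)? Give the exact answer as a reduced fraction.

P(X = 2 | obs) = 1/2

Enumerate traces; 4 have nonzero weight after conditioning:
  (X=1, Z=3, W=2, Y=2) weight 1/144
  (X=1, Z=3, W=3, Y=2) weight 1/144
  (X=2, Z=3, W=2, Y=1) weight 1/144
  (X=2, Z=3, W=3, Y=1) weight 1/144
Group by X:
  weight(X=1) = 1/72
  weight(X=2) = 1/72
Total weight = 1/72 + 1/72 = 1/36
P(X=1 | obs) = 1/72 / 1/36 = 1/2
P(X=2 | obs) = 1/72 / 1/36 = 1/2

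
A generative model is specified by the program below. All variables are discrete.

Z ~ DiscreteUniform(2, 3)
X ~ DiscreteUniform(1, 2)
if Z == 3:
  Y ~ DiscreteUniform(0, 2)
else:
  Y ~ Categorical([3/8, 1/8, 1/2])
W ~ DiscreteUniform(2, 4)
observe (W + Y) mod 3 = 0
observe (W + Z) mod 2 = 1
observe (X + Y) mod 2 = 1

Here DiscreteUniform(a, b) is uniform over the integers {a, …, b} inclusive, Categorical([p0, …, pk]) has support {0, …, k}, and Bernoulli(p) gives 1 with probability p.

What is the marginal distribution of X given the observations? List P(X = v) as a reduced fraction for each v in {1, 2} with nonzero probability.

Enumerate traces; 3 have nonzero weight after conditioning:
  (Z=2, X=1, Y=0, W=3) weight 1/32
  (Z=3, X=1, Y=2, W=4) weight 1/36
  (Z=3, X=2, Y=1, W=2) weight 1/36
Group by X:
  weight(X=1) = 17/288
  weight(X=2) = 1/36
Total weight = 17/288 + 1/36 = 25/288
P(X=1 | obs) = 17/288 / 25/288 = 17/25
P(X=2 | obs) = 1/36 / 25/288 = 8/25

P(X=1) = 17/25, P(X=2) = 8/25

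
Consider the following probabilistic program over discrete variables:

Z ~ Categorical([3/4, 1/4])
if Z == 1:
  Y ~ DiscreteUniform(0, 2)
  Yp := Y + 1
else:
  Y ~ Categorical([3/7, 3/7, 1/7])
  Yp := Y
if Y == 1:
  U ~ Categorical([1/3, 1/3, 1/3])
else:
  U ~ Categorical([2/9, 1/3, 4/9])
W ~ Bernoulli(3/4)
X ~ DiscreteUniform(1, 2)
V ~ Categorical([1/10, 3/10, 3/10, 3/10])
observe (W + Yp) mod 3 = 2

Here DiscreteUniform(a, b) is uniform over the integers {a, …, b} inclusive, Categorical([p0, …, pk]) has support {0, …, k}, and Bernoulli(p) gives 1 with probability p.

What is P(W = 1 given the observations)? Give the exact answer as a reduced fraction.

P(W = 1 | obs) = 51/59

Enumerate traces; 96 have nonzero weight after conditioning:
  (Z=0, Y=1, U=0, W=1, X=1, V=0) weight 9/2240
  (Z=0, Y=1, U=0, W=1, X=1, V=1) weight 27/2240
  (Z=0, Y=1, U=0, W=1, X=1, V=2) weight 27/2240
  (Z=0, Y=1, U=0, W=1, X=1, V=3) weight 27/2240
  (Z=0, Y=1, U=0, W=1, X=2, V=0) weight 9/2240
  (Z=0, Y=1, U=0, W=1, X=2, V=1) weight 27/2240
  (Z=0, Y=1, U=0, W=1, X=2, V=2) weight 27/2240
  (Z=0, Y=1, U=0, W=1, X=2, V=3) weight 27/2240
  (Z=0, Y=2, U=0, W=0, X=1, V=0) weight 1/3360
  … 87 more
Group by W:
  weight(W=0) = 1/21
  weight(W=1) = 17/56
Total weight = 1/21 + 17/56 = 59/168
P(W=0 | obs) = 1/21 / 59/168 = 8/59
P(W=1 | obs) = 17/56 / 59/168 = 51/59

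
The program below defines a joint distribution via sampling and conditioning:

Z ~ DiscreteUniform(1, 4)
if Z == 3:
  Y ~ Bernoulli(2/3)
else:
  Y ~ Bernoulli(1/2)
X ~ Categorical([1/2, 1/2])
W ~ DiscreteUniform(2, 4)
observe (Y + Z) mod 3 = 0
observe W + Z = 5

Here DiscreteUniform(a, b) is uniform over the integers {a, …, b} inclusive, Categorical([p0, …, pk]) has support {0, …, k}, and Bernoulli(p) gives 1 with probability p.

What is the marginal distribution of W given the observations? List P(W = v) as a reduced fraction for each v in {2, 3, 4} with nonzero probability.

Enumerate traces; 4 have nonzero weight after conditioning:
  (Z=2, Y=1, X=0, W=3) weight 1/48
  (Z=2, Y=1, X=1, W=3) weight 1/48
  (Z=3, Y=0, X=0, W=2) weight 1/72
  (Z=3, Y=0, X=1, W=2) weight 1/72
Group by W:
  weight(W=2) = 1/36
  weight(W=3) = 1/24
Total weight = 1/36 + 1/24 = 5/72
P(W=2 | obs) = 1/36 / 5/72 = 2/5
P(W=3 | obs) = 1/24 / 5/72 = 3/5

P(W=2) = 2/5, P(W=3) = 3/5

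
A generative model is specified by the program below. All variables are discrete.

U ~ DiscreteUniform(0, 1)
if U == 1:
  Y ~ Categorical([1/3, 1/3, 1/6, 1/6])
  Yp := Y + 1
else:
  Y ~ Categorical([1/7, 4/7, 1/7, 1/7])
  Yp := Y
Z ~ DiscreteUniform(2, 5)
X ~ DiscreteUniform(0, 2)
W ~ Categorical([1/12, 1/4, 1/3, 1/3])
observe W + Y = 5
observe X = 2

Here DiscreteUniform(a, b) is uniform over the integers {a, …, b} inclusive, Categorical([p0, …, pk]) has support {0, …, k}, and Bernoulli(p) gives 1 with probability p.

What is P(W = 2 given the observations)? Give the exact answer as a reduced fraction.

Enumerate traces; 16 have nonzero weight after conditioning:
  (U=0, Y=2, Z=2, X=2, W=3) weight 1/504
  (U=0, Y=2, Z=3, X=2, W=3) weight 1/504
  (U=0, Y=2, Z=4, X=2, W=3) weight 1/504
  (U=0, Y=2, Z=5, X=2, W=3) weight 1/504
  (U=0, Y=3, Z=2, X=2, W=2) weight 1/504
  (U=0, Y=3, Z=3, X=2, W=2) weight 1/504
  (U=0, Y=3, Z=4, X=2, W=2) weight 1/504
  (U=0, Y=3, Z=5, X=2, W=2) weight 1/504
  … 8 more
Group by W:
  weight(W=2) = 13/756
  weight(W=3) = 13/756
Total weight = 13/756 + 13/756 = 13/378
P(W=2 | obs) = 13/756 / 13/378 = 1/2
P(W=3 | obs) = 13/756 / 13/378 = 1/2

P(W = 2 | obs) = 1/2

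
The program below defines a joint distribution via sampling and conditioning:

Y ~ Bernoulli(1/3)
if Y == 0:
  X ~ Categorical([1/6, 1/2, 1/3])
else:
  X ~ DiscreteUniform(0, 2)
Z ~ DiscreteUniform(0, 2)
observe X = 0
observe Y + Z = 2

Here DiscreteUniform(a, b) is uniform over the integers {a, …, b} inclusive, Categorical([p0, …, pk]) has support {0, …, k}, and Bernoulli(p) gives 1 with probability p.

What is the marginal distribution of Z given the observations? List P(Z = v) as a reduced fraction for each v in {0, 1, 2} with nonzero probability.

P(Z=1) = 1/2, P(Z=2) = 1/2

Enumerate traces; 2 have nonzero weight after conditioning:
  (Y=0, X=0, Z=2) weight 1/27
  (Y=1, X=0, Z=1) weight 1/27
Group by Z:
  weight(Z=1) = 1/27
  weight(Z=2) = 1/27
Total weight = 1/27 + 1/27 = 2/27
P(Z=1 | obs) = 1/27 / 2/27 = 1/2
P(Z=2 | obs) = 1/27 / 2/27 = 1/2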